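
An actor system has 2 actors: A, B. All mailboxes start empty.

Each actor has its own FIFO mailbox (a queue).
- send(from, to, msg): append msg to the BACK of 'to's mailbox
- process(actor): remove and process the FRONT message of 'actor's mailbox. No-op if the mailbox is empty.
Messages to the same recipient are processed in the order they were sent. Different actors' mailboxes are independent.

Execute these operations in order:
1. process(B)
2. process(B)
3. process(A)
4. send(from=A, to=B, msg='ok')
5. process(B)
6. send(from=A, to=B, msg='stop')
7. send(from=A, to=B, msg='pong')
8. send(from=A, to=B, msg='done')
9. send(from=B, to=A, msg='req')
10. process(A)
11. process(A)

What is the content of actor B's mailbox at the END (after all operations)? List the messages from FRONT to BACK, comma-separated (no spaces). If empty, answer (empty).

Answer: stop,pong,done

Derivation:
After 1 (process(B)): A:[] B:[]
After 2 (process(B)): A:[] B:[]
After 3 (process(A)): A:[] B:[]
After 4 (send(from=A, to=B, msg='ok')): A:[] B:[ok]
After 5 (process(B)): A:[] B:[]
After 6 (send(from=A, to=B, msg='stop')): A:[] B:[stop]
After 7 (send(from=A, to=B, msg='pong')): A:[] B:[stop,pong]
After 8 (send(from=A, to=B, msg='done')): A:[] B:[stop,pong,done]
After 9 (send(from=B, to=A, msg='req')): A:[req] B:[stop,pong,done]
After 10 (process(A)): A:[] B:[stop,pong,done]
After 11 (process(A)): A:[] B:[stop,pong,done]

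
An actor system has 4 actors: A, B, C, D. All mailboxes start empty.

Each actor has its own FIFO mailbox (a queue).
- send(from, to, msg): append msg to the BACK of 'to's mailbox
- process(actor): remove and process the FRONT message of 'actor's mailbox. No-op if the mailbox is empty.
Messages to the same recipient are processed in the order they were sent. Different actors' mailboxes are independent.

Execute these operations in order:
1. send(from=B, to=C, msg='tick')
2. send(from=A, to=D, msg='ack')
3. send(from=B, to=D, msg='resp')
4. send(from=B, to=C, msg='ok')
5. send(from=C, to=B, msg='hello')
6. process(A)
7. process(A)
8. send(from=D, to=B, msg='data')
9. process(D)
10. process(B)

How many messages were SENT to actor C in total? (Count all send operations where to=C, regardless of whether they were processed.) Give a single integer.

After 1 (send(from=B, to=C, msg='tick')): A:[] B:[] C:[tick] D:[]
After 2 (send(from=A, to=D, msg='ack')): A:[] B:[] C:[tick] D:[ack]
After 3 (send(from=B, to=D, msg='resp')): A:[] B:[] C:[tick] D:[ack,resp]
After 4 (send(from=B, to=C, msg='ok')): A:[] B:[] C:[tick,ok] D:[ack,resp]
After 5 (send(from=C, to=B, msg='hello')): A:[] B:[hello] C:[tick,ok] D:[ack,resp]
After 6 (process(A)): A:[] B:[hello] C:[tick,ok] D:[ack,resp]
After 7 (process(A)): A:[] B:[hello] C:[tick,ok] D:[ack,resp]
After 8 (send(from=D, to=B, msg='data')): A:[] B:[hello,data] C:[tick,ok] D:[ack,resp]
After 9 (process(D)): A:[] B:[hello,data] C:[tick,ok] D:[resp]
After 10 (process(B)): A:[] B:[data] C:[tick,ok] D:[resp]

Answer: 2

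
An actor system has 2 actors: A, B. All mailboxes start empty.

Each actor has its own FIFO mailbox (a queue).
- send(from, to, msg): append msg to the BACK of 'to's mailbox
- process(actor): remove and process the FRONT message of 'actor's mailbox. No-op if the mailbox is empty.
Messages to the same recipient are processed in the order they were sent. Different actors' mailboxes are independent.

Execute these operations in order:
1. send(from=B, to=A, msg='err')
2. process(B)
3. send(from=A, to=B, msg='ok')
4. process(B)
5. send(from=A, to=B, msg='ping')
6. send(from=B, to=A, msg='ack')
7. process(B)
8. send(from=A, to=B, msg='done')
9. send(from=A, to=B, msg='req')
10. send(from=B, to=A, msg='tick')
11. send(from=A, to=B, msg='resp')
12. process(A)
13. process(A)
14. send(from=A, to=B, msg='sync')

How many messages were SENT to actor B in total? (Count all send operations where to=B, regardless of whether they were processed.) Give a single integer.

Answer: 6

Derivation:
After 1 (send(from=B, to=A, msg='err')): A:[err] B:[]
After 2 (process(B)): A:[err] B:[]
After 3 (send(from=A, to=B, msg='ok')): A:[err] B:[ok]
After 4 (process(B)): A:[err] B:[]
After 5 (send(from=A, to=B, msg='ping')): A:[err] B:[ping]
After 6 (send(from=B, to=A, msg='ack')): A:[err,ack] B:[ping]
After 7 (process(B)): A:[err,ack] B:[]
After 8 (send(from=A, to=B, msg='done')): A:[err,ack] B:[done]
After 9 (send(from=A, to=B, msg='req')): A:[err,ack] B:[done,req]
After 10 (send(from=B, to=A, msg='tick')): A:[err,ack,tick] B:[done,req]
After 11 (send(from=A, to=B, msg='resp')): A:[err,ack,tick] B:[done,req,resp]
After 12 (process(A)): A:[ack,tick] B:[done,req,resp]
After 13 (process(A)): A:[tick] B:[done,req,resp]
After 14 (send(from=A, to=B, msg='sync')): A:[tick] B:[done,req,resp,sync]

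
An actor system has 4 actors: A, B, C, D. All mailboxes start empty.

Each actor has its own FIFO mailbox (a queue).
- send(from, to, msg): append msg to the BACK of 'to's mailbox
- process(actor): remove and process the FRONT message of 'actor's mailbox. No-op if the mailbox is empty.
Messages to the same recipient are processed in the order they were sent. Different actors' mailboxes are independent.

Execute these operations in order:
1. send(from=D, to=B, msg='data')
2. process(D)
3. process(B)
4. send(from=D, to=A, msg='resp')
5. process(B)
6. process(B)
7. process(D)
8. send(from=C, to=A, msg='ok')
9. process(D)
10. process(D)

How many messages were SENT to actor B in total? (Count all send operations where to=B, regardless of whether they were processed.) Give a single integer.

After 1 (send(from=D, to=B, msg='data')): A:[] B:[data] C:[] D:[]
After 2 (process(D)): A:[] B:[data] C:[] D:[]
After 3 (process(B)): A:[] B:[] C:[] D:[]
After 4 (send(from=D, to=A, msg='resp')): A:[resp] B:[] C:[] D:[]
After 5 (process(B)): A:[resp] B:[] C:[] D:[]
After 6 (process(B)): A:[resp] B:[] C:[] D:[]
After 7 (process(D)): A:[resp] B:[] C:[] D:[]
After 8 (send(from=C, to=A, msg='ok')): A:[resp,ok] B:[] C:[] D:[]
After 9 (process(D)): A:[resp,ok] B:[] C:[] D:[]
After 10 (process(D)): A:[resp,ok] B:[] C:[] D:[]

Answer: 1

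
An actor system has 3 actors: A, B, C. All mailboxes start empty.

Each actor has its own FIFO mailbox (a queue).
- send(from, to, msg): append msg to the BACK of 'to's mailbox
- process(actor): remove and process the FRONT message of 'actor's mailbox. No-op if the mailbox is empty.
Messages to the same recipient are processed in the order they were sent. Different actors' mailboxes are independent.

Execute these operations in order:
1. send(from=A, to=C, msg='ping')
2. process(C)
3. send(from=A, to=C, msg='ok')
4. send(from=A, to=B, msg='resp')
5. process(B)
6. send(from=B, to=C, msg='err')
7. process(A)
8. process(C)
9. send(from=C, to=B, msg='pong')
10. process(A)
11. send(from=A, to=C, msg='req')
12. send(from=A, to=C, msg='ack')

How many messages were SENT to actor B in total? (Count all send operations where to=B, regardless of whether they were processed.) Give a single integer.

After 1 (send(from=A, to=C, msg='ping')): A:[] B:[] C:[ping]
After 2 (process(C)): A:[] B:[] C:[]
After 3 (send(from=A, to=C, msg='ok')): A:[] B:[] C:[ok]
After 4 (send(from=A, to=B, msg='resp')): A:[] B:[resp] C:[ok]
After 5 (process(B)): A:[] B:[] C:[ok]
After 6 (send(from=B, to=C, msg='err')): A:[] B:[] C:[ok,err]
After 7 (process(A)): A:[] B:[] C:[ok,err]
After 8 (process(C)): A:[] B:[] C:[err]
After 9 (send(from=C, to=B, msg='pong')): A:[] B:[pong] C:[err]
After 10 (process(A)): A:[] B:[pong] C:[err]
After 11 (send(from=A, to=C, msg='req')): A:[] B:[pong] C:[err,req]
After 12 (send(from=A, to=C, msg='ack')): A:[] B:[pong] C:[err,req,ack]

Answer: 2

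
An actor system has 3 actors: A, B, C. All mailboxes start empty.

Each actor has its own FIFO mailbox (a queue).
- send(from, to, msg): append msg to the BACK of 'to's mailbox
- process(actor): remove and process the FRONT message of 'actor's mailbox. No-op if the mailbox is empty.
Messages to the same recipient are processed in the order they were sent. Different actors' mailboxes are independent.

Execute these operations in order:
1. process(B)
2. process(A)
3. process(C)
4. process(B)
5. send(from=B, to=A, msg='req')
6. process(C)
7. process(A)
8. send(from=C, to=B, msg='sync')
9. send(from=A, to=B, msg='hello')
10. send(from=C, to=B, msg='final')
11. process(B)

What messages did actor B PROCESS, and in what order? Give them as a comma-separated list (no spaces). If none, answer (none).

Answer: sync

Derivation:
After 1 (process(B)): A:[] B:[] C:[]
After 2 (process(A)): A:[] B:[] C:[]
After 3 (process(C)): A:[] B:[] C:[]
After 4 (process(B)): A:[] B:[] C:[]
After 5 (send(from=B, to=A, msg='req')): A:[req] B:[] C:[]
After 6 (process(C)): A:[req] B:[] C:[]
After 7 (process(A)): A:[] B:[] C:[]
After 8 (send(from=C, to=B, msg='sync')): A:[] B:[sync] C:[]
After 9 (send(from=A, to=B, msg='hello')): A:[] B:[sync,hello] C:[]
After 10 (send(from=C, to=B, msg='final')): A:[] B:[sync,hello,final] C:[]
After 11 (process(B)): A:[] B:[hello,final] C:[]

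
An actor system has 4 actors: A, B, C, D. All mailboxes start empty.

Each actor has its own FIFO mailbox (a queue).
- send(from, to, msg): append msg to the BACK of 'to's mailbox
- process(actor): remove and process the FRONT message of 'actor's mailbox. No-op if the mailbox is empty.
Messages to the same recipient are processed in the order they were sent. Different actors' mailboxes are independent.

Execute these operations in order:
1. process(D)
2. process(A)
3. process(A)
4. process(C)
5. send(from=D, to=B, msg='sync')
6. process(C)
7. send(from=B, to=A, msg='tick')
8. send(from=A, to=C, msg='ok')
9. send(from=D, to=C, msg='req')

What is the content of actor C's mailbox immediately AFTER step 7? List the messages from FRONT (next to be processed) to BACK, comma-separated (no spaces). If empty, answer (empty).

After 1 (process(D)): A:[] B:[] C:[] D:[]
After 2 (process(A)): A:[] B:[] C:[] D:[]
After 3 (process(A)): A:[] B:[] C:[] D:[]
After 4 (process(C)): A:[] B:[] C:[] D:[]
After 5 (send(from=D, to=B, msg='sync')): A:[] B:[sync] C:[] D:[]
After 6 (process(C)): A:[] B:[sync] C:[] D:[]
After 7 (send(from=B, to=A, msg='tick')): A:[tick] B:[sync] C:[] D:[]

(empty)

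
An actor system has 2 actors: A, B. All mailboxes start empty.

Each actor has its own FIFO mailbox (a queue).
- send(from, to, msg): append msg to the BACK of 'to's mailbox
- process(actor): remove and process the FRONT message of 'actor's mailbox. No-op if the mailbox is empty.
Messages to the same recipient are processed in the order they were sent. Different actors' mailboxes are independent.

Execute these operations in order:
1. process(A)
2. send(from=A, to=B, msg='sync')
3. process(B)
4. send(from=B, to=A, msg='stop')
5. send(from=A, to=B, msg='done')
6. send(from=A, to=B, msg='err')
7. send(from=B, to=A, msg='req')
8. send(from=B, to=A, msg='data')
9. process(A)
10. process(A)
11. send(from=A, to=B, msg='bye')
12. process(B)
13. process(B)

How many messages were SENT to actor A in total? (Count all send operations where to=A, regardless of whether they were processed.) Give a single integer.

Answer: 3

Derivation:
After 1 (process(A)): A:[] B:[]
After 2 (send(from=A, to=B, msg='sync')): A:[] B:[sync]
After 3 (process(B)): A:[] B:[]
After 4 (send(from=B, to=A, msg='stop')): A:[stop] B:[]
After 5 (send(from=A, to=B, msg='done')): A:[stop] B:[done]
After 6 (send(from=A, to=B, msg='err')): A:[stop] B:[done,err]
After 7 (send(from=B, to=A, msg='req')): A:[stop,req] B:[done,err]
After 8 (send(from=B, to=A, msg='data')): A:[stop,req,data] B:[done,err]
After 9 (process(A)): A:[req,data] B:[done,err]
After 10 (process(A)): A:[data] B:[done,err]
After 11 (send(from=A, to=B, msg='bye')): A:[data] B:[done,err,bye]
After 12 (process(B)): A:[data] B:[err,bye]
After 13 (process(B)): A:[data] B:[bye]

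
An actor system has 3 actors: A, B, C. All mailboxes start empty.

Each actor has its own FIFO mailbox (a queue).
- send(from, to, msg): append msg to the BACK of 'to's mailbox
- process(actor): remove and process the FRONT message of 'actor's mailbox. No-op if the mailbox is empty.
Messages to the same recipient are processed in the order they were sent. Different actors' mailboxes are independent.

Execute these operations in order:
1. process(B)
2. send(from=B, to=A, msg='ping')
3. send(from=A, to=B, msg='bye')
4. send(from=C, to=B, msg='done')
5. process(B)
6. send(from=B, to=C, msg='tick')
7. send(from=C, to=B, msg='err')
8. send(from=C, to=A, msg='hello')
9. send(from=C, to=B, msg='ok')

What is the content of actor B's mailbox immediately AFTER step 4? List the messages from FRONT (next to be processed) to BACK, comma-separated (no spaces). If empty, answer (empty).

After 1 (process(B)): A:[] B:[] C:[]
After 2 (send(from=B, to=A, msg='ping')): A:[ping] B:[] C:[]
After 3 (send(from=A, to=B, msg='bye')): A:[ping] B:[bye] C:[]
After 4 (send(from=C, to=B, msg='done')): A:[ping] B:[bye,done] C:[]

bye,done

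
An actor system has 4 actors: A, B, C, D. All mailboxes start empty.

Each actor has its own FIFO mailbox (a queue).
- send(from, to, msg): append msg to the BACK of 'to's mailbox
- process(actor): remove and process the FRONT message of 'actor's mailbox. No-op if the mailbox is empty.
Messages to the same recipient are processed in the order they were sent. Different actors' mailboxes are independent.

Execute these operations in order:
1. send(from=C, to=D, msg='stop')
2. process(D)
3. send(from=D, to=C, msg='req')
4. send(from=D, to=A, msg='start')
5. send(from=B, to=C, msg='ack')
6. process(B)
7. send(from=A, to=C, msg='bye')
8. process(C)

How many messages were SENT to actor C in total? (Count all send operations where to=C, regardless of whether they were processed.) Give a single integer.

After 1 (send(from=C, to=D, msg='stop')): A:[] B:[] C:[] D:[stop]
After 2 (process(D)): A:[] B:[] C:[] D:[]
After 3 (send(from=D, to=C, msg='req')): A:[] B:[] C:[req] D:[]
After 4 (send(from=D, to=A, msg='start')): A:[start] B:[] C:[req] D:[]
After 5 (send(from=B, to=C, msg='ack')): A:[start] B:[] C:[req,ack] D:[]
After 6 (process(B)): A:[start] B:[] C:[req,ack] D:[]
After 7 (send(from=A, to=C, msg='bye')): A:[start] B:[] C:[req,ack,bye] D:[]
After 8 (process(C)): A:[start] B:[] C:[ack,bye] D:[]

Answer: 3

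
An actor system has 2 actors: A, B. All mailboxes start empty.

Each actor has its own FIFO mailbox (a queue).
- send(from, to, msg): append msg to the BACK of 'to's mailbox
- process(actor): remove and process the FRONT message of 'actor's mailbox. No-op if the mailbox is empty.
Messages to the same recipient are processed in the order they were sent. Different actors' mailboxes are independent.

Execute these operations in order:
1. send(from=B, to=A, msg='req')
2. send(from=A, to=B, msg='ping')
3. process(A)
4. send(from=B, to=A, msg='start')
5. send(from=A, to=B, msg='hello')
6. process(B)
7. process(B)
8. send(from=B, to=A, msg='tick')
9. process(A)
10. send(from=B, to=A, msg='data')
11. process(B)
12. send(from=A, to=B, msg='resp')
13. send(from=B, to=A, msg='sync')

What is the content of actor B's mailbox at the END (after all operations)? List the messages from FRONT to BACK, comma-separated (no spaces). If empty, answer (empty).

Answer: resp

Derivation:
After 1 (send(from=B, to=A, msg='req')): A:[req] B:[]
After 2 (send(from=A, to=B, msg='ping')): A:[req] B:[ping]
After 3 (process(A)): A:[] B:[ping]
After 4 (send(from=B, to=A, msg='start')): A:[start] B:[ping]
After 5 (send(from=A, to=B, msg='hello')): A:[start] B:[ping,hello]
After 6 (process(B)): A:[start] B:[hello]
After 7 (process(B)): A:[start] B:[]
After 8 (send(from=B, to=A, msg='tick')): A:[start,tick] B:[]
After 9 (process(A)): A:[tick] B:[]
After 10 (send(from=B, to=A, msg='data')): A:[tick,data] B:[]
After 11 (process(B)): A:[tick,data] B:[]
After 12 (send(from=A, to=B, msg='resp')): A:[tick,data] B:[resp]
After 13 (send(from=B, to=A, msg='sync')): A:[tick,data,sync] B:[resp]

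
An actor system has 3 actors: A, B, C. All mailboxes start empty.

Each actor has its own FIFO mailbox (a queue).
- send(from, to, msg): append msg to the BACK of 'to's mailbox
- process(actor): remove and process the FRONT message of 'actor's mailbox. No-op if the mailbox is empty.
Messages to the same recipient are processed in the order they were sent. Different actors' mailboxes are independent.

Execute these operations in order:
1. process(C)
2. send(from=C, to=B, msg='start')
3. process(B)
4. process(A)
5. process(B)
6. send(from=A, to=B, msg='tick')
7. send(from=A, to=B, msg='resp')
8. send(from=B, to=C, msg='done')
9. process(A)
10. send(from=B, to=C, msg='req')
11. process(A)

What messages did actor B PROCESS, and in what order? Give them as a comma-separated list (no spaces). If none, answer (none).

Answer: start

Derivation:
After 1 (process(C)): A:[] B:[] C:[]
After 2 (send(from=C, to=B, msg='start')): A:[] B:[start] C:[]
After 3 (process(B)): A:[] B:[] C:[]
After 4 (process(A)): A:[] B:[] C:[]
After 5 (process(B)): A:[] B:[] C:[]
After 6 (send(from=A, to=B, msg='tick')): A:[] B:[tick] C:[]
After 7 (send(from=A, to=B, msg='resp')): A:[] B:[tick,resp] C:[]
After 8 (send(from=B, to=C, msg='done')): A:[] B:[tick,resp] C:[done]
After 9 (process(A)): A:[] B:[tick,resp] C:[done]
After 10 (send(from=B, to=C, msg='req')): A:[] B:[tick,resp] C:[done,req]
After 11 (process(A)): A:[] B:[tick,resp] C:[done,req]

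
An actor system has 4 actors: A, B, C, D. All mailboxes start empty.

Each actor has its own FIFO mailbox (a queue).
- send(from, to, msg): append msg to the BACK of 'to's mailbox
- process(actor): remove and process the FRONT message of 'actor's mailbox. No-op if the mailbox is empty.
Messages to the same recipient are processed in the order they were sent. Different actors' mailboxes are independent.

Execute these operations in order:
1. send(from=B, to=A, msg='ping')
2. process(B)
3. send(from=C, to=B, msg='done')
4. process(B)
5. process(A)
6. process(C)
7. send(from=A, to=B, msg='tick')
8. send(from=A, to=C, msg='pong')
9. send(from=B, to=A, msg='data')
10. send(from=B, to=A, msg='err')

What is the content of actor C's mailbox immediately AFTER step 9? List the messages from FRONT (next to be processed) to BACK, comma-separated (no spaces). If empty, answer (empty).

After 1 (send(from=B, to=A, msg='ping')): A:[ping] B:[] C:[] D:[]
After 2 (process(B)): A:[ping] B:[] C:[] D:[]
After 3 (send(from=C, to=B, msg='done')): A:[ping] B:[done] C:[] D:[]
After 4 (process(B)): A:[ping] B:[] C:[] D:[]
After 5 (process(A)): A:[] B:[] C:[] D:[]
After 6 (process(C)): A:[] B:[] C:[] D:[]
After 7 (send(from=A, to=B, msg='tick')): A:[] B:[tick] C:[] D:[]
After 8 (send(from=A, to=C, msg='pong')): A:[] B:[tick] C:[pong] D:[]
After 9 (send(from=B, to=A, msg='data')): A:[data] B:[tick] C:[pong] D:[]

pong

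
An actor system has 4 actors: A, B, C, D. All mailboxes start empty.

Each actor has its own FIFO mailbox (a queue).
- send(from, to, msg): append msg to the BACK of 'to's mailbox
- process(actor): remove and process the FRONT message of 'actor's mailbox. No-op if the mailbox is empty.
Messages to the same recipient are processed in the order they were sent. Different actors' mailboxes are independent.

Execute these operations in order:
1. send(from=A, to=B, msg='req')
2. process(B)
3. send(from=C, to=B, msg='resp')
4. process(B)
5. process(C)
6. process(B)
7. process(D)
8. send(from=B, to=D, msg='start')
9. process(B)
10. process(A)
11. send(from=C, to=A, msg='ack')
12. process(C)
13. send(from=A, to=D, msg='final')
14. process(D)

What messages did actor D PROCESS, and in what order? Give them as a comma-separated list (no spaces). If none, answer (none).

Answer: start

Derivation:
After 1 (send(from=A, to=B, msg='req')): A:[] B:[req] C:[] D:[]
After 2 (process(B)): A:[] B:[] C:[] D:[]
After 3 (send(from=C, to=B, msg='resp')): A:[] B:[resp] C:[] D:[]
After 4 (process(B)): A:[] B:[] C:[] D:[]
After 5 (process(C)): A:[] B:[] C:[] D:[]
After 6 (process(B)): A:[] B:[] C:[] D:[]
After 7 (process(D)): A:[] B:[] C:[] D:[]
After 8 (send(from=B, to=D, msg='start')): A:[] B:[] C:[] D:[start]
After 9 (process(B)): A:[] B:[] C:[] D:[start]
After 10 (process(A)): A:[] B:[] C:[] D:[start]
After 11 (send(from=C, to=A, msg='ack')): A:[ack] B:[] C:[] D:[start]
After 12 (process(C)): A:[ack] B:[] C:[] D:[start]
After 13 (send(from=A, to=D, msg='final')): A:[ack] B:[] C:[] D:[start,final]
After 14 (process(D)): A:[ack] B:[] C:[] D:[final]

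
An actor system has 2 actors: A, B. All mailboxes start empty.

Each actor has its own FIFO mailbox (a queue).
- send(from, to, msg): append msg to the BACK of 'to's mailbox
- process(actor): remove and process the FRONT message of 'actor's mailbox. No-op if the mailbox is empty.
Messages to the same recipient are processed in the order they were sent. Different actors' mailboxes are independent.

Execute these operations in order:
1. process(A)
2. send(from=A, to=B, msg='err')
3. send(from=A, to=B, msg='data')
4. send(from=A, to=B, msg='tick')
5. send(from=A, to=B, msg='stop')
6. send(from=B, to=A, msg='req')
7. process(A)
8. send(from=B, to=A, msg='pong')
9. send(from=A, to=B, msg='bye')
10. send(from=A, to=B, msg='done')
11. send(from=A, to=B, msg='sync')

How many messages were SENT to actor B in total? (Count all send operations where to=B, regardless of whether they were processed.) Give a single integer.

After 1 (process(A)): A:[] B:[]
After 2 (send(from=A, to=B, msg='err')): A:[] B:[err]
After 3 (send(from=A, to=B, msg='data')): A:[] B:[err,data]
After 4 (send(from=A, to=B, msg='tick')): A:[] B:[err,data,tick]
After 5 (send(from=A, to=B, msg='stop')): A:[] B:[err,data,tick,stop]
After 6 (send(from=B, to=A, msg='req')): A:[req] B:[err,data,tick,stop]
After 7 (process(A)): A:[] B:[err,data,tick,stop]
After 8 (send(from=B, to=A, msg='pong')): A:[pong] B:[err,data,tick,stop]
After 9 (send(from=A, to=B, msg='bye')): A:[pong] B:[err,data,tick,stop,bye]
After 10 (send(from=A, to=B, msg='done')): A:[pong] B:[err,data,tick,stop,bye,done]
After 11 (send(from=A, to=B, msg='sync')): A:[pong] B:[err,data,tick,stop,bye,done,sync]

Answer: 7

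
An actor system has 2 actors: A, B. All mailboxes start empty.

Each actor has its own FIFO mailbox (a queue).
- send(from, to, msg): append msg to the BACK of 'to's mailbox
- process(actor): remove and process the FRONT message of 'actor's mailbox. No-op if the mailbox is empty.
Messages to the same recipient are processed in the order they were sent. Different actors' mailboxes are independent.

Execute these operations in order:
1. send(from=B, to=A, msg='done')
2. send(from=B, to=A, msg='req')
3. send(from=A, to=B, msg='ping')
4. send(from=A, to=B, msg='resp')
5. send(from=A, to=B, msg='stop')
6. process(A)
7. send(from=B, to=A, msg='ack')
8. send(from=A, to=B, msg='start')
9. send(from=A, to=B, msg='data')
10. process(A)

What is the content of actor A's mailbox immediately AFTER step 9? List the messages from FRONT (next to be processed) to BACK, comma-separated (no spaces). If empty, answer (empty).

After 1 (send(from=B, to=A, msg='done')): A:[done] B:[]
After 2 (send(from=B, to=A, msg='req')): A:[done,req] B:[]
After 3 (send(from=A, to=B, msg='ping')): A:[done,req] B:[ping]
After 4 (send(from=A, to=B, msg='resp')): A:[done,req] B:[ping,resp]
After 5 (send(from=A, to=B, msg='stop')): A:[done,req] B:[ping,resp,stop]
After 6 (process(A)): A:[req] B:[ping,resp,stop]
After 7 (send(from=B, to=A, msg='ack')): A:[req,ack] B:[ping,resp,stop]
After 8 (send(from=A, to=B, msg='start')): A:[req,ack] B:[ping,resp,stop,start]
After 9 (send(from=A, to=B, msg='data')): A:[req,ack] B:[ping,resp,stop,start,data]

req,ack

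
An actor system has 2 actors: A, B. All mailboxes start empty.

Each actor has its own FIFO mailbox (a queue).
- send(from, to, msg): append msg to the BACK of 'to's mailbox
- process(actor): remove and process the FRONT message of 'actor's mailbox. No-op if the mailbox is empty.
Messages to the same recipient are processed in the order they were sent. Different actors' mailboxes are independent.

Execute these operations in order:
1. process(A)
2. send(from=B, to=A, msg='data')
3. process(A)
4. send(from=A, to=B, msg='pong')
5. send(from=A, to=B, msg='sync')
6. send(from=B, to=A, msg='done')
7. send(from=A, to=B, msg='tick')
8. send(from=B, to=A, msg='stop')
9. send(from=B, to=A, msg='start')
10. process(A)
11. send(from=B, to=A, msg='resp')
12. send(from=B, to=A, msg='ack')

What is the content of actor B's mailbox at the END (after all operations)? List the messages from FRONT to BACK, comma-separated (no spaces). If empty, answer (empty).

Answer: pong,sync,tick

Derivation:
After 1 (process(A)): A:[] B:[]
After 2 (send(from=B, to=A, msg='data')): A:[data] B:[]
After 3 (process(A)): A:[] B:[]
After 4 (send(from=A, to=B, msg='pong')): A:[] B:[pong]
After 5 (send(from=A, to=B, msg='sync')): A:[] B:[pong,sync]
After 6 (send(from=B, to=A, msg='done')): A:[done] B:[pong,sync]
After 7 (send(from=A, to=B, msg='tick')): A:[done] B:[pong,sync,tick]
After 8 (send(from=B, to=A, msg='stop')): A:[done,stop] B:[pong,sync,tick]
After 9 (send(from=B, to=A, msg='start')): A:[done,stop,start] B:[pong,sync,tick]
After 10 (process(A)): A:[stop,start] B:[pong,sync,tick]
After 11 (send(from=B, to=A, msg='resp')): A:[stop,start,resp] B:[pong,sync,tick]
After 12 (send(from=B, to=A, msg='ack')): A:[stop,start,resp,ack] B:[pong,sync,tick]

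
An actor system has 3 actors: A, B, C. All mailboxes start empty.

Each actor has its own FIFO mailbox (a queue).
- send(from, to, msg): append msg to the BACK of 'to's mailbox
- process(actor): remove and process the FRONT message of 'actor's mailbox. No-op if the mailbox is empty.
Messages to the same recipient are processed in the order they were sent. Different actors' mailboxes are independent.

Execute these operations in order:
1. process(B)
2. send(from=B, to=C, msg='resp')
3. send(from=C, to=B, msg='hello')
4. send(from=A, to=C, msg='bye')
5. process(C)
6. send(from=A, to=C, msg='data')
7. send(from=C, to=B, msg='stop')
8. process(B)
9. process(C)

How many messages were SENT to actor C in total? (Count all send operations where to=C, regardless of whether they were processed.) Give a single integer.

Answer: 3

Derivation:
After 1 (process(B)): A:[] B:[] C:[]
After 2 (send(from=B, to=C, msg='resp')): A:[] B:[] C:[resp]
After 3 (send(from=C, to=B, msg='hello')): A:[] B:[hello] C:[resp]
After 4 (send(from=A, to=C, msg='bye')): A:[] B:[hello] C:[resp,bye]
After 5 (process(C)): A:[] B:[hello] C:[bye]
After 6 (send(from=A, to=C, msg='data')): A:[] B:[hello] C:[bye,data]
After 7 (send(from=C, to=B, msg='stop')): A:[] B:[hello,stop] C:[bye,data]
After 8 (process(B)): A:[] B:[stop] C:[bye,data]
After 9 (process(C)): A:[] B:[stop] C:[data]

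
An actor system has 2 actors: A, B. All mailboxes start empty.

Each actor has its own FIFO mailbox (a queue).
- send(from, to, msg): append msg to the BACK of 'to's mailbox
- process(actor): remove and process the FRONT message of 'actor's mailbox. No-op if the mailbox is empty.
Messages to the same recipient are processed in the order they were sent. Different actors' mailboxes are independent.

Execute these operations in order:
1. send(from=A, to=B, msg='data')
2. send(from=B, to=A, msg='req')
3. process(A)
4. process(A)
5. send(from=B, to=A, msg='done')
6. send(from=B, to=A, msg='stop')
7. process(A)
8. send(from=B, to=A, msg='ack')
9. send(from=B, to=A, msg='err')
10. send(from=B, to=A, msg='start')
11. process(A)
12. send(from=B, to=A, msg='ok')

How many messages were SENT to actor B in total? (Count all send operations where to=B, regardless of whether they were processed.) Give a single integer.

After 1 (send(from=A, to=B, msg='data')): A:[] B:[data]
After 2 (send(from=B, to=A, msg='req')): A:[req] B:[data]
After 3 (process(A)): A:[] B:[data]
After 4 (process(A)): A:[] B:[data]
After 5 (send(from=B, to=A, msg='done')): A:[done] B:[data]
After 6 (send(from=B, to=A, msg='stop')): A:[done,stop] B:[data]
After 7 (process(A)): A:[stop] B:[data]
After 8 (send(from=B, to=A, msg='ack')): A:[stop,ack] B:[data]
After 9 (send(from=B, to=A, msg='err')): A:[stop,ack,err] B:[data]
After 10 (send(from=B, to=A, msg='start')): A:[stop,ack,err,start] B:[data]
After 11 (process(A)): A:[ack,err,start] B:[data]
After 12 (send(from=B, to=A, msg='ok')): A:[ack,err,start,ok] B:[data]

Answer: 1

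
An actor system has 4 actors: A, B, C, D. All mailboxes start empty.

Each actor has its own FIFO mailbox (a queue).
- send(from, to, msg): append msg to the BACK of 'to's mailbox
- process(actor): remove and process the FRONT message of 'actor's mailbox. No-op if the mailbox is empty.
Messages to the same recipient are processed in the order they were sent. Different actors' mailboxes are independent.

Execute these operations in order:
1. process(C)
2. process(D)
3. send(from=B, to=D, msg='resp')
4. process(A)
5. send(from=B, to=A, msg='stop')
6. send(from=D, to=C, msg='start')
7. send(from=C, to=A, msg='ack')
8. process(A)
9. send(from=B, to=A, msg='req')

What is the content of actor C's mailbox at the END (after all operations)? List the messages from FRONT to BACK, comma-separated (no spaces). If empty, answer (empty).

Answer: start

Derivation:
After 1 (process(C)): A:[] B:[] C:[] D:[]
After 2 (process(D)): A:[] B:[] C:[] D:[]
After 3 (send(from=B, to=D, msg='resp')): A:[] B:[] C:[] D:[resp]
After 4 (process(A)): A:[] B:[] C:[] D:[resp]
After 5 (send(from=B, to=A, msg='stop')): A:[stop] B:[] C:[] D:[resp]
After 6 (send(from=D, to=C, msg='start')): A:[stop] B:[] C:[start] D:[resp]
After 7 (send(from=C, to=A, msg='ack')): A:[stop,ack] B:[] C:[start] D:[resp]
After 8 (process(A)): A:[ack] B:[] C:[start] D:[resp]
After 9 (send(from=B, to=A, msg='req')): A:[ack,req] B:[] C:[start] D:[resp]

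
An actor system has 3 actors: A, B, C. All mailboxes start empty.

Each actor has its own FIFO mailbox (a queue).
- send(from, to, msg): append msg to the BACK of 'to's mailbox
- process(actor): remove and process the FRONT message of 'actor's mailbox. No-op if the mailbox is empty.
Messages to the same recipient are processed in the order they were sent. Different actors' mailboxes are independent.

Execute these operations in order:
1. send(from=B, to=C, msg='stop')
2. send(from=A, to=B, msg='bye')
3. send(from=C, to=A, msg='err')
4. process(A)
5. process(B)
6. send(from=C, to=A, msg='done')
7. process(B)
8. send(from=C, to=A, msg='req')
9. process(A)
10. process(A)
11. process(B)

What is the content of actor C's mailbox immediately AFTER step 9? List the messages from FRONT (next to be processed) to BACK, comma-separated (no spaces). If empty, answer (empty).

After 1 (send(from=B, to=C, msg='stop')): A:[] B:[] C:[stop]
After 2 (send(from=A, to=B, msg='bye')): A:[] B:[bye] C:[stop]
After 3 (send(from=C, to=A, msg='err')): A:[err] B:[bye] C:[stop]
After 4 (process(A)): A:[] B:[bye] C:[stop]
After 5 (process(B)): A:[] B:[] C:[stop]
After 6 (send(from=C, to=A, msg='done')): A:[done] B:[] C:[stop]
After 7 (process(B)): A:[done] B:[] C:[stop]
After 8 (send(from=C, to=A, msg='req')): A:[done,req] B:[] C:[stop]
After 9 (process(A)): A:[req] B:[] C:[stop]

stop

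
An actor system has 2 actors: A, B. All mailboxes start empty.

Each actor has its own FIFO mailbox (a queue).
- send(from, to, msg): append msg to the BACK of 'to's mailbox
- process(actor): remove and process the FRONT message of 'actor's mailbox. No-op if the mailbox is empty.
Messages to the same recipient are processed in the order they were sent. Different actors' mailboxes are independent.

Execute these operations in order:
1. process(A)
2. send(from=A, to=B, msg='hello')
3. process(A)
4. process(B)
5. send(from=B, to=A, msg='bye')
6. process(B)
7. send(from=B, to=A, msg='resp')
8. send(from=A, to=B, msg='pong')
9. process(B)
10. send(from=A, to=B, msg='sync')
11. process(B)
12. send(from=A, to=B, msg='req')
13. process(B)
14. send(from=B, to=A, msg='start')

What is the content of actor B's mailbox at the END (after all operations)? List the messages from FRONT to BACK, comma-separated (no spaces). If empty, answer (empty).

After 1 (process(A)): A:[] B:[]
After 2 (send(from=A, to=B, msg='hello')): A:[] B:[hello]
After 3 (process(A)): A:[] B:[hello]
After 4 (process(B)): A:[] B:[]
After 5 (send(from=B, to=A, msg='bye')): A:[bye] B:[]
After 6 (process(B)): A:[bye] B:[]
After 7 (send(from=B, to=A, msg='resp')): A:[bye,resp] B:[]
After 8 (send(from=A, to=B, msg='pong')): A:[bye,resp] B:[pong]
After 9 (process(B)): A:[bye,resp] B:[]
After 10 (send(from=A, to=B, msg='sync')): A:[bye,resp] B:[sync]
After 11 (process(B)): A:[bye,resp] B:[]
After 12 (send(from=A, to=B, msg='req')): A:[bye,resp] B:[req]
After 13 (process(B)): A:[bye,resp] B:[]
After 14 (send(from=B, to=A, msg='start')): A:[bye,resp,start] B:[]

Answer: (empty)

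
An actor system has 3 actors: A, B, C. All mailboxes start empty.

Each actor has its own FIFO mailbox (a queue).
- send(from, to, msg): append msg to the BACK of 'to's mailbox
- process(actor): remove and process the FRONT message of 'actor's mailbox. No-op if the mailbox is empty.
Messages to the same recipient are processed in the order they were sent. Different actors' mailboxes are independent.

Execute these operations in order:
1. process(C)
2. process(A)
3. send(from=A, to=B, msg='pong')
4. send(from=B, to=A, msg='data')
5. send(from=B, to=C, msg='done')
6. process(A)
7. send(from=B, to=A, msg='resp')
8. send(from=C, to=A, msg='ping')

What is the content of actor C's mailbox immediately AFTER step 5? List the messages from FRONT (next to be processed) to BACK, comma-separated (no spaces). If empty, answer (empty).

After 1 (process(C)): A:[] B:[] C:[]
After 2 (process(A)): A:[] B:[] C:[]
After 3 (send(from=A, to=B, msg='pong')): A:[] B:[pong] C:[]
After 4 (send(from=B, to=A, msg='data')): A:[data] B:[pong] C:[]
After 5 (send(from=B, to=C, msg='done')): A:[data] B:[pong] C:[done]

done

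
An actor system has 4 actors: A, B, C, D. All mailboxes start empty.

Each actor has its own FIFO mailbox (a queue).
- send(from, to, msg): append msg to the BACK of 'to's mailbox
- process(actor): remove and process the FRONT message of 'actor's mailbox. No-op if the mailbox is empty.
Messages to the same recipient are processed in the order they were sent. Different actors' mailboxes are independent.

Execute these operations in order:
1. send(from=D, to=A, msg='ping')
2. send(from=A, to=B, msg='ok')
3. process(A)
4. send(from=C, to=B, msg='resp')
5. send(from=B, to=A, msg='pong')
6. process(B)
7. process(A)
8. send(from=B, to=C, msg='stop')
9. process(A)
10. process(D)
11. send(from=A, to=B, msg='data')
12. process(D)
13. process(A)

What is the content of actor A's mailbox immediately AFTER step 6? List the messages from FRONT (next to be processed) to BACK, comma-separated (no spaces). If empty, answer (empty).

After 1 (send(from=D, to=A, msg='ping')): A:[ping] B:[] C:[] D:[]
After 2 (send(from=A, to=B, msg='ok')): A:[ping] B:[ok] C:[] D:[]
After 3 (process(A)): A:[] B:[ok] C:[] D:[]
After 4 (send(from=C, to=B, msg='resp')): A:[] B:[ok,resp] C:[] D:[]
After 5 (send(from=B, to=A, msg='pong')): A:[pong] B:[ok,resp] C:[] D:[]
After 6 (process(B)): A:[pong] B:[resp] C:[] D:[]

pong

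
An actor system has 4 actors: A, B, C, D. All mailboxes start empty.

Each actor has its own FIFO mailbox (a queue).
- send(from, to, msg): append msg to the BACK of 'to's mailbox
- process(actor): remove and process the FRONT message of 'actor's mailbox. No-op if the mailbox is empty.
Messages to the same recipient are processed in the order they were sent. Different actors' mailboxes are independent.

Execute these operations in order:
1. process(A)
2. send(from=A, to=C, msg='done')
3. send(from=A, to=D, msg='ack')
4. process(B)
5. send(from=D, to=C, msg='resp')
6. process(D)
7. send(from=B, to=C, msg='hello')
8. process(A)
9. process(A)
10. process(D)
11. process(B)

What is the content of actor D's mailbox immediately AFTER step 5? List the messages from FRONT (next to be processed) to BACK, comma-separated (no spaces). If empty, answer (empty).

After 1 (process(A)): A:[] B:[] C:[] D:[]
After 2 (send(from=A, to=C, msg='done')): A:[] B:[] C:[done] D:[]
After 3 (send(from=A, to=D, msg='ack')): A:[] B:[] C:[done] D:[ack]
After 4 (process(B)): A:[] B:[] C:[done] D:[ack]
After 5 (send(from=D, to=C, msg='resp')): A:[] B:[] C:[done,resp] D:[ack]

ack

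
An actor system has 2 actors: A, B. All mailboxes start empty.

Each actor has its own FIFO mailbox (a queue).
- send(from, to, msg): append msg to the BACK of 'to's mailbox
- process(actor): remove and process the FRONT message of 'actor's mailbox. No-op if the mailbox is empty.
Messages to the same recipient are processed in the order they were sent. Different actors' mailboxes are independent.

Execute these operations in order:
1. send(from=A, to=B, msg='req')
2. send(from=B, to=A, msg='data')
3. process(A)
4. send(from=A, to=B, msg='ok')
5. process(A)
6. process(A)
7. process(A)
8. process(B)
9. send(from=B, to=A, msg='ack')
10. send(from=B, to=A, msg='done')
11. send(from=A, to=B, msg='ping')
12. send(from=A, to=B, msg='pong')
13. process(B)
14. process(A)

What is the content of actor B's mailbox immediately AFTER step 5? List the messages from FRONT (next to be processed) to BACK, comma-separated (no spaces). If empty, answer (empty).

After 1 (send(from=A, to=B, msg='req')): A:[] B:[req]
After 2 (send(from=B, to=A, msg='data')): A:[data] B:[req]
After 3 (process(A)): A:[] B:[req]
After 4 (send(from=A, to=B, msg='ok')): A:[] B:[req,ok]
After 5 (process(A)): A:[] B:[req,ok]

req,ok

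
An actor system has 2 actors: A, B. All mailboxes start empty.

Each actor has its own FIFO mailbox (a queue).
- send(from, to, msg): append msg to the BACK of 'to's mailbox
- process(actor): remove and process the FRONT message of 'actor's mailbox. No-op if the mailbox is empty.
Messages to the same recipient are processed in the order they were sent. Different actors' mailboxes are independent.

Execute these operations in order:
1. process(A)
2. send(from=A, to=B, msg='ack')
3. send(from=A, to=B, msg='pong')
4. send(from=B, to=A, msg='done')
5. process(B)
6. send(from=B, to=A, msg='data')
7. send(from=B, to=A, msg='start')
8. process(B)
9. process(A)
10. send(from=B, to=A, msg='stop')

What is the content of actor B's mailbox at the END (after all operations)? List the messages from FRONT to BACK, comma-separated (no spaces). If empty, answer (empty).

Answer: (empty)

Derivation:
After 1 (process(A)): A:[] B:[]
After 2 (send(from=A, to=B, msg='ack')): A:[] B:[ack]
After 3 (send(from=A, to=B, msg='pong')): A:[] B:[ack,pong]
After 4 (send(from=B, to=A, msg='done')): A:[done] B:[ack,pong]
After 5 (process(B)): A:[done] B:[pong]
After 6 (send(from=B, to=A, msg='data')): A:[done,data] B:[pong]
After 7 (send(from=B, to=A, msg='start')): A:[done,data,start] B:[pong]
After 8 (process(B)): A:[done,data,start] B:[]
After 9 (process(A)): A:[data,start] B:[]
After 10 (send(from=B, to=A, msg='stop')): A:[data,start,stop] B:[]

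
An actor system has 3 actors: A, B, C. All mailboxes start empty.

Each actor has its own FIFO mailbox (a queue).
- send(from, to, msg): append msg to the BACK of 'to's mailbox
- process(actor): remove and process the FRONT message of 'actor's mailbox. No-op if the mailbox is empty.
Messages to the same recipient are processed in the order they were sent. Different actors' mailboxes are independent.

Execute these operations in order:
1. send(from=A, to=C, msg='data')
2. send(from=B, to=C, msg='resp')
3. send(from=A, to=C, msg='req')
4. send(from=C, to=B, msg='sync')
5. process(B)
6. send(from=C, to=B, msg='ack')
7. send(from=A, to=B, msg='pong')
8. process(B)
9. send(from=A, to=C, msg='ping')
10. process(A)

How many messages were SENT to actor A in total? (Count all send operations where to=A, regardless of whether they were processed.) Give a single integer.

After 1 (send(from=A, to=C, msg='data')): A:[] B:[] C:[data]
After 2 (send(from=B, to=C, msg='resp')): A:[] B:[] C:[data,resp]
After 3 (send(from=A, to=C, msg='req')): A:[] B:[] C:[data,resp,req]
After 4 (send(from=C, to=B, msg='sync')): A:[] B:[sync] C:[data,resp,req]
After 5 (process(B)): A:[] B:[] C:[data,resp,req]
After 6 (send(from=C, to=B, msg='ack')): A:[] B:[ack] C:[data,resp,req]
After 7 (send(from=A, to=B, msg='pong')): A:[] B:[ack,pong] C:[data,resp,req]
After 8 (process(B)): A:[] B:[pong] C:[data,resp,req]
After 9 (send(from=A, to=C, msg='ping')): A:[] B:[pong] C:[data,resp,req,ping]
After 10 (process(A)): A:[] B:[pong] C:[data,resp,req,ping]

Answer: 0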